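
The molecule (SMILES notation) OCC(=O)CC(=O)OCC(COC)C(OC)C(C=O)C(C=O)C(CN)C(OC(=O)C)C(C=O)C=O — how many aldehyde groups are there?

4

Reading the structure from left to right:
  HOCH2: HO– on an sp³ carbon → alcohol.
  CO: –C(=O)– with carbon on both sides → ketone.
  CH2COOCH2: –C(=O)–O–C with C on the carbonyl side → ester.
  CH(CH2OCH3): pendant –CH2OCH3: C–O–C linkage → ether.
  CH(OCH3): pendant –OCH3: C–O–C with sp³ C, no adjacent C=O → ether.
  CH(CHO): pendant –CHO: carbonyl C bonded to C and H → aldehyde.
  CH(CHO): pendant –CHO: carbonyl C bonded to C and H → aldehyde.
  CH(CH2NH2): pendant –CH2NH2: N on sp³ C, no adjacent C=O → amine.
  CH(OCOCH3): pendant –OC(=O)CH3: an acyloxy group → ester.
  CH(CHO): pendant –CHO: carbonyl C bonded to C and H → aldehyde.
  CHO: terminal –CHO: carbonyl C bonded to H and C → aldehyde.
Aldehyde appears at: CH(CHO), CH(CHO), CH(CHO), CHO → 4.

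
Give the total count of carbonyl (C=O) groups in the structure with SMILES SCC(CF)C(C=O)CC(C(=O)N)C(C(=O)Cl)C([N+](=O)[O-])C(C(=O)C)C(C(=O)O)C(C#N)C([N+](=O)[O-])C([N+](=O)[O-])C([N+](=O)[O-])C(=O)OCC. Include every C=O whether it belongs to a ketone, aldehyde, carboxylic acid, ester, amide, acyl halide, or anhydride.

CH(CHO): aldehyde, 1 C=O (running total 1).
CH(CONH2): amide, 1 C=O (running total 2).
CH(COCl): acyl halide, 1 C=O (running total 3).
CH(COCH3): ketone, 1 C=O (running total 4).
CH(COOH): carboxylic acid, 1 C=O (running total 5).
COOCH2CH3: ester, 1 C=O (running total 6).

6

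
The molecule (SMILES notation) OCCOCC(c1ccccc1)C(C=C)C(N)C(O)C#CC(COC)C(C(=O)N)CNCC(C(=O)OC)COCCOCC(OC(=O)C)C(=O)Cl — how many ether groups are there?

4

Taking each segment in turn:
  HOCH2: HO– on an sp³ carbon → alcohol.
  CH2OCH2: C–O–C with sp³ carbons on both sides and no adjacent C=O → ether.
  CH(C6H5): pendant –C6H5: benzene ring → arene.
  CH(CH=CH2): pendant –CH=CH2: C=C double bond → alkene.
  CH(NH2): –NH2 on an sp³ carbon with no adjacent C=O → amine.
  CH(OH): –OH on an sp³ carbon → alcohol (secondary).
  C≡C: C≡C triple bond → alkyne.
  CH(CH2OCH3): pendant –CH2OCH3: C–O–C linkage → ether.
  CH(CONH2): pendant –CONH2: carbonyl C bonded to C and N → amide.
  CH2NHCH2: C–N–C with sp³ carbons and no adjacent C=O → amine (secondary).
  CH(COOCH3): pendant –COOCH3: carbonyl C bonded to C and –OCH3 → ester.
  CH2OCH2: C–O–C with sp³ carbons on both sides and no adjacent C=O → ether.
  CH2OCH2: C–O–C with sp³ carbons on both sides and no adjacent C=O → ether.
  CH(OCOCH3): pendant –OC(=O)CH3: an acyloxy group → ester.
  COCl: –C(=O)Cl: carbonyl C bonded to C and to a halogen → acyl halide (not alkyl halide).
Ether appears at: CH2OCH2, CH(CH2OCH3), CH2OCH2, CH2OCH2 → 4.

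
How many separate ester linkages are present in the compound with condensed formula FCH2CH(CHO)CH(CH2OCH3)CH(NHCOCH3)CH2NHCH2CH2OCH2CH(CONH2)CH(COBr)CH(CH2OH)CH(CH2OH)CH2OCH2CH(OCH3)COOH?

halogen on an sp³ carbon → alkyl halide.
pendant –CHO: carbonyl C bonded to C and H → aldehyde.
pendant –CH2OCH3: C–O–C linkage → ether.
pendant –NHC(=O)CH3: N bonded to a carbonyl → amide (not amine).
C–N–C with sp³ carbons and no adjacent C=O → amine (secondary).
C–O–C with sp³ carbons on both sides and no adjacent C=O → ether.
pendant –CONH2: carbonyl C bonded to C and N → amide.
pendant –C(=O)X: carbonyl C bonded to C and halogen → acyl halide.
pendant –CH2OH on an sp³ backbone C → alcohol.
pendant –CH2OH on an sp³ backbone C → alcohol.
C–O–C with sp³ carbons on both sides and no adjacent C=O → ether.
pendant –OCH3: C–O–C with sp³ C, no adjacent C=O → ether.
–COOH: carbonyl C bonded to –OH and C → carboxylic acid (the –OH is not a separate alcohol).
No segment is a ester: CH(CH2OCH3) is ether, not ester; CH2OCH2 is ether, not ester; CH2OCH2 is ether, not ester. → 0.

0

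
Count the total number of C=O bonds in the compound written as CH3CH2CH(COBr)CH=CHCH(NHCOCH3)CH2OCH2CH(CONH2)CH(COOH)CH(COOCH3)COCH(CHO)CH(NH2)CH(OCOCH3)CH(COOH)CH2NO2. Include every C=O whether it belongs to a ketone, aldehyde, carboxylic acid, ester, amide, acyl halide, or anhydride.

CH(COBr): acyl halide, 1 C=O (running total 1).
CH(NHCOCH3): amide, 1 C=O (running total 2).
CH(CONH2): amide, 1 C=O (running total 3).
CH(COOH): carboxylic acid, 1 C=O (running total 4).
CH(COOCH3): ester, 1 C=O (running total 5).
CO: ketone, 1 C=O (running total 6).
CH(CHO): aldehyde, 1 C=O (running total 7).
CH(OCOCH3): ester, 1 C=O (running total 8).
CH(COOH): carboxylic acid, 1 C=O (running total 9).

9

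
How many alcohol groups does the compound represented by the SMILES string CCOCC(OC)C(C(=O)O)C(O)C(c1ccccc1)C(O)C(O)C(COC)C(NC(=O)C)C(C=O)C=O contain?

C–O–C with sp³ carbons on both sides and no adjacent C=O → ether.
pendant –OCH3: C–O–C with sp³ C, no adjacent C=O → ether.
pendant –COOH: carbonyl C bonded to C and –OH → carboxylic acid.
–OH on an sp³ carbon → alcohol (secondary).
pendant –C6H5: benzene ring → arene.
–OH on an sp³ carbon → alcohol (secondary).
–OH on an sp³ carbon → alcohol (secondary).
pendant –CH2OCH3: C–O–C linkage → ether.
pendant –NHC(=O)CH3: N bonded to a carbonyl → amide (not amine).
pendant –CHO: carbonyl C bonded to C and H → aldehyde.
terminal –CHO: carbonyl C bonded to H and C → aldehyde.
Alcohol appears at: CH(OH), CH(OH), CH(OH) → 3.

3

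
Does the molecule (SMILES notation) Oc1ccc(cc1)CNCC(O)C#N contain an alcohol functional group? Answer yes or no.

Reading the structure from left to right:
  HOC6H4: –OH attached directly to an aromatic ring → phenol (not alcohol); the ring itself is an arene.
  CH2NHCH2: C–N–C with sp³ carbons and no adjacent C=O → amine (secondary).
  CH(OH): –OH on an sp³ carbon → alcohol (secondary).
  CN: –C≡N: carbon triple-bonded to nitrogen → nitrile.
The CH(OH) segment supplies the alcohol: –OH on an sp³ carbon → alcohol (secondary).

yes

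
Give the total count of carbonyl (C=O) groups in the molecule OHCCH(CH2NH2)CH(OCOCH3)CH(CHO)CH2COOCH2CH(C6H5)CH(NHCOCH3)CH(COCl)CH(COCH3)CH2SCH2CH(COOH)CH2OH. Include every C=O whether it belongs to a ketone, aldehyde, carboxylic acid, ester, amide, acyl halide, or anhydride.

8

OHC: aldehyde, 1 C=O (running total 1).
CH(OCOCH3): ester, 1 C=O (running total 2).
CH(CHO): aldehyde, 1 C=O (running total 3).
CH2COOCH2: ester, 1 C=O (running total 4).
CH(NHCOCH3): amide, 1 C=O (running total 5).
CH(COCl): acyl halide, 1 C=O (running total 6).
CH(COCH3): ketone, 1 C=O (running total 7).
CH(COOH): carboxylic acid, 1 C=O (running total 8).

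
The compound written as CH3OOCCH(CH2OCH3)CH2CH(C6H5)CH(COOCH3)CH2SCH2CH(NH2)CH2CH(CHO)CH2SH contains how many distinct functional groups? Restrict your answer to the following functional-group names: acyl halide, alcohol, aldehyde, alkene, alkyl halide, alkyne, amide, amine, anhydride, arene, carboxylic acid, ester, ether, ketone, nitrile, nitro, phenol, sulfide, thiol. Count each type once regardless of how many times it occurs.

7

CH3O–C(=O)–: carbonyl C bonded to C and to –OCH3 → ester (not ketone + ether).
pendant –CH2OCH3: C–O–C linkage → ether.
pendant –C6H5: benzene ring → arene.
pendant –COOCH3: carbonyl C bonded to C and –OCH3 → ester.
C–S–C linkage → sulfide (thioether).
–NH2 on an sp³ carbon with no adjacent C=O → amine.
pendant –CHO: carbonyl C bonded to C and H → aldehyde.
–SH on an sp³ carbon → thiol.
Distinct types present: aldehyde, amine, arene, ester, ether, sulfide, thiol.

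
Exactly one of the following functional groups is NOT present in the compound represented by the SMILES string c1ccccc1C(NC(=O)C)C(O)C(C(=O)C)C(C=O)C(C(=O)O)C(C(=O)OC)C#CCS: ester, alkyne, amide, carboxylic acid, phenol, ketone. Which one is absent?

phenol

carboxylic acid: present (CH(COOH) — pendant –COOH: carbonyl C bonded to C and –OH → carboxylic acid).
ester: present (CH(COOCH3) — pendant –COOCH3: carbonyl C bonded to C and –OCH3 → ester).
amide: present (CH(NHCOCH3) — pendant –NHC(=O)CH3: N bonded to a carbonyl → amide (not amine)).
alkyne: present (C≡C — C≡C triple bond → alkyne).
ketone: present (CH(COCH3) — pendant –COCH3: carbonyl C bonded to two carbons → ketone).
phenol: absent. In CH(OH), the –OH is on an sp³ carbon, not on an aromatic ring, so it is an alcohol.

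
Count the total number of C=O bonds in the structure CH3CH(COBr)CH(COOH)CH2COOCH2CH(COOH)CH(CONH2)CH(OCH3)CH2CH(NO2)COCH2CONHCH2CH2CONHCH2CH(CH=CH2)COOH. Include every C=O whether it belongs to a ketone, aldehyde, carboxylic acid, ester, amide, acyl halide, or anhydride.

9

CH(COBr): acyl halide, 1 C=O (running total 1).
CH(COOH): carboxylic acid, 1 C=O (running total 2).
CH2COOCH2: ester, 1 C=O (running total 3).
CH(COOH): carboxylic acid, 1 C=O (running total 4).
CH(CONH2): amide, 1 C=O (running total 5).
CO: ketone, 1 C=O (running total 6).
CH2CONHCH2: amide, 1 C=O (running total 7).
CH2CONHCH2: amide, 1 C=O (running total 8).
COOH: carboxylic acid, 1 C=O (running total 9).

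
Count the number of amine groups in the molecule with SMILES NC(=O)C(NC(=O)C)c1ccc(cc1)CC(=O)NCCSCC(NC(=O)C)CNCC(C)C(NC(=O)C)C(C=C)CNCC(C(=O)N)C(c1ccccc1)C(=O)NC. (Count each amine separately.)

Working along the chain:
  H2NCO: –C(=O)NH2: carbonyl C bonded to C and to N → amide (the N is not a separate amine).
  CH(NHCOCH3): pendant –NHC(=O)CH3: N bonded to a carbonyl → amide (not amine).
  C6H4: para-disubstituted benzene ring → arene.
  CH2CONHCH2: –C(=O)–N– linkage → amide (the N is not an amine).
  CH2SCH2: C–S–C linkage → sulfide (thioether).
  CH(NHCOCH3): pendant –NHC(=O)CH3: N bonded to a carbonyl → amide (not amine).
  CH2NHCH2: C–N–C with sp³ carbons and no adjacent C=O → amine (secondary).
  CH(NHCOCH3): pendant –NHC(=O)CH3: N bonded to a carbonyl → amide (not amine).
  CH(CH=CH2): pendant –CH=CH2: C=C double bond → alkene.
  CH2NHCH2: C–N–C with sp³ carbons and no adjacent C=O → amine (secondary).
  CH(CONH2): pendant –CONH2: carbonyl C bonded to C and N → amide.
  CH(C6H5): pendant –C6H5: benzene ring → arene.
  CONHCH3: –C(=O)NHCH3: carbonyl C bonded to C and to N → amide (the N is not an amine).
Amine appears at: CH2NHCH2, CH2NHCH2 → 2.

2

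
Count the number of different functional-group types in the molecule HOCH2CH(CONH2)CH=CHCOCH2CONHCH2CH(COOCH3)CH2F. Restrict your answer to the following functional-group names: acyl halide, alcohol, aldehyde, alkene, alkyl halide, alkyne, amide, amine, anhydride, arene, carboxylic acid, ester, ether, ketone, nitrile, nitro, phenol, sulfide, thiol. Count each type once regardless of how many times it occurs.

6

Working along the chain:
  HOCH2: HO– on an sp³ carbon → alcohol.
  CH(CONH2): pendant –CONH2: carbonyl C bonded to C and N → amide.
  CH=CH: C=C double bond → alkene.
  CO: –C(=O)– with carbon on both sides → ketone.
  CH2CONHCH2: –C(=O)–N– linkage → amide (the N is not an amine).
  CH(COOCH3): pendant –COOCH3: carbonyl C bonded to C and –OCH3 → ester.
  CH2F: halogen on an sp³ carbon → alkyl halide.
Distinct types present: alcohol, alkene, alkyl halide, amide, ester, ketone.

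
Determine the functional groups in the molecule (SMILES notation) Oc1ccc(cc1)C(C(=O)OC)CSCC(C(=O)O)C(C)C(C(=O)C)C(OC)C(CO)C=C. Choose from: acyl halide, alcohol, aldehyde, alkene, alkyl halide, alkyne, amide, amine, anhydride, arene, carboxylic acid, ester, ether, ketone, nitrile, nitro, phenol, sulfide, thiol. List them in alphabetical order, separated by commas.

Taking each segment in turn:
  HOC6H4: –OH attached directly to an aromatic ring → phenol (not alcohol); the ring itself is an arene.
  CH(COOCH3): pendant –COOCH3: carbonyl C bonded to C and –OCH3 → ester.
  CH2SCH2: C–S–C linkage → sulfide (thioether).
  CH(COOH): pendant –COOH: carbonyl C bonded to C and –OH → carboxylic acid.
  CH(COCH3): pendant –COCH3: carbonyl C bonded to two carbons → ketone.
  CH(OCH3): pendant –OCH3: C–O–C with sp³ C, no adjacent C=O → ether.
  CH(CH2OH): pendant –CH2OH on an sp³ backbone C → alcohol.
  CH=CH2: C=C double bond → alkene.

alcohol, alkene, arene, carboxylic acid, ester, ether, ketone, phenol, sulfide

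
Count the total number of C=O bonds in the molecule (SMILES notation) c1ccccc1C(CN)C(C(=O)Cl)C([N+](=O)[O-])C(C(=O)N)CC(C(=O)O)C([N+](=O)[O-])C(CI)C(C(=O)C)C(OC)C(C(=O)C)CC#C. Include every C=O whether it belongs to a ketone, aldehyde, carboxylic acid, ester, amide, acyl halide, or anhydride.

5

CH(COCl): acyl halide, 1 C=O (running total 1).
CH(CONH2): amide, 1 C=O (running total 2).
CH(COOH): carboxylic acid, 1 C=O (running total 3).
CH(COCH3): ketone, 1 C=O (running total 4).
CH(COCH3): ketone, 1 C=O (running total 5).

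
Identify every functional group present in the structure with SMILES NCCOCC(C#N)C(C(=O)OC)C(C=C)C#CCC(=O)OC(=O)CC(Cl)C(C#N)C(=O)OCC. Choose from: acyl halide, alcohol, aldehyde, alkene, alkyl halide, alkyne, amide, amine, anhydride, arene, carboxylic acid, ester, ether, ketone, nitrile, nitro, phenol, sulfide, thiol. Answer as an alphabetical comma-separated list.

–NH2 on an sp³ carbon with no adjacent C=O → amine.
C–O–C with sp³ carbons on both sides and no adjacent C=O → ether.
pendant –C≡N: nitrile.
pendant –COOCH3: carbonyl C bonded to C and –OCH3 → ester.
pendant –CH=CH2: C=C double bond → alkene.
C≡C triple bond → alkyne.
two acyl groups sharing one oxygen, –C(=O)–O–C(=O)– → anhydride.
halogen on an sp³ carbon → alkyl halide.
pendant –C≡N: nitrile.
–C(=O)OCH2CH3: carbonyl C bonded to C and to –OEt → ester.

alkene, alkyl halide, alkyne, amine, anhydride, ester, ether, nitrile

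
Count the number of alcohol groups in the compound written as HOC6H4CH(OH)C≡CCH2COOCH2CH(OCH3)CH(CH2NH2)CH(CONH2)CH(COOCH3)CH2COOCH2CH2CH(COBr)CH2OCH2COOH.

1

Working along the chain:
  HOC6H4: –OH attached directly to an aromatic ring → phenol (not alcohol); the ring itself is an arene.
  CH(OH): –OH on an sp³ carbon → alcohol (secondary).
  C≡C: C≡C triple bond → alkyne.
  CH2COOCH2: –C(=O)–O–C with C on the carbonyl side → ester.
  CH(OCH3): pendant –OCH3: C–O–C with sp³ C, no adjacent C=O → ether.
  CH(CH2NH2): pendant –CH2NH2: N on sp³ C, no adjacent C=O → amine.
  CH(CONH2): pendant –CONH2: carbonyl C bonded to C and N → amide.
  CH(COOCH3): pendant –COOCH3: carbonyl C bonded to C and –OCH3 → ester.
  CH2COOCH2: –C(=O)–O–C with C on the carbonyl side → ester.
  CH(COBr): pendant –C(=O)X: carbonyl C bonded to C and halogen → acyl halide.
  CH2OCH2: C–O–C with sp³ carbons on both sides and no adjacent C=O → ether.
  COOH: –COOH: carbonyl C bonded to –OH and C → carboxylic acid (the –OH is not a separate alcohol).
Alcohol appears at: CH(OH) → 1.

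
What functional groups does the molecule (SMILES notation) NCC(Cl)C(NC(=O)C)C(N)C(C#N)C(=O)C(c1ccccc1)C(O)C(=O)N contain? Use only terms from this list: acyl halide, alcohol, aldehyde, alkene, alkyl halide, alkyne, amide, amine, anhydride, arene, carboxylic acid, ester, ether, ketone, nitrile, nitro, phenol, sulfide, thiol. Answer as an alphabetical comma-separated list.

alcohol, alkyl halide, amide, amine, arene, ketone, nitrile

–NH2 on an sp³ carbon with no adjacent C=O → amine.
halogen on an sp³ carbon → alkyl halide.
pendant –NHC(=O)CH3: N bonded to a carbonyl → amide (not amine).
–NH2 on an sp³ carbon with no adjacent C=O → amine.
pendant –C≡N: nitrile.
–C(=O)– with carbon on both sides → ketone.
pendant –C6H5: benzene ring → arene.
–OH on an sp³ carbon → alcohol (secondary).
–C(=O)NH2: carbonyl C bonded to C and to N → amide (the N is not a separate amine).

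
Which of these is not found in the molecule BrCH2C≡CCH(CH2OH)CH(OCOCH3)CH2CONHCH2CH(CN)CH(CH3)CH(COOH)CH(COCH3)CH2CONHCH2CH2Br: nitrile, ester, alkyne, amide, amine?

amine

nitrile: present (CH(CN) — pendant –C≡N: nitrile).
amide: present (CH2CONHCH2 — –C(=O)–N– linkage → amide (the N is not an amine)).
alkyne: present (C≡C — C≡C triple bond → alkyne).
ester: present (CH(OCOCH3) — pendant –OC(=O)CH3: an acyloxy group → ester).
amine: absent. In CH2CONHCH2, the nitrogen is bonded directly to a carbonyl carbon, making it part of an amide, not a free amine.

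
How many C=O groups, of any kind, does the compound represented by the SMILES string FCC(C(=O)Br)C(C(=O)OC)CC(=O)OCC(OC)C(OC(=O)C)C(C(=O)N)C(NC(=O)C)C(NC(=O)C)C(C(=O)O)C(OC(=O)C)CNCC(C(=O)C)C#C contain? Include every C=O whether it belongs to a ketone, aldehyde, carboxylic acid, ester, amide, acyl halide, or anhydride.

10

CH(COBr): acyl halide, 1 C=O (running total 1).
CH(COOCH3): ester, 1 C=O (running total 2).
CH2COOCH2: ester, 1 C=O (running total 3).
CH(OCOCH3): ester, 1 C=O (running total 4).
CH(CONH2): amide, 1 C=O (running total 5).
CH(NHCOCH3): amide, 1 C=O (running total 6).
CH(NHCOCH3): amide, 1 C=O (running total 7).
CH(COOH): carboxylic acid, 1 C=O (running total 8).
CH(OCOCH3): ester, 1 C=O (running total 9).
CH(COCH3): ketone, 1 C=O (running total 10).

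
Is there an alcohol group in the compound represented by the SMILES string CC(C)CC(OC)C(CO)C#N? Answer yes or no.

pendant –OCH3: C–O–C with sp³ C, no adjacent C=O → ether.
pendant –CH2OH on an sp³ backbone C → alcohol.
–C≡N: carbon triple-bonded to nitrogen → nitrile.
The CH(CH2OH) segment supplies the alcohol: pendant –CH2OH on an sp³ backbone C → alcohol.

yes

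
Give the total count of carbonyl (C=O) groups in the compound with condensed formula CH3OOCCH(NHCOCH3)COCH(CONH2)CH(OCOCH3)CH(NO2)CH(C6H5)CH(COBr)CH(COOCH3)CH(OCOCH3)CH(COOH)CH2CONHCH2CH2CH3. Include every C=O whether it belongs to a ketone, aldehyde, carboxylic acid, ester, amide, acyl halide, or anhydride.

CH3OOC: ester, 1 C=O (running total 1).
CH(NHCOCH3): amide, 1 C=O (running total 2).
CO: ketone, 1 C=O (running total 3).
CH(CONH2): amide, 1 C=O (running total 4).
CH(OCOCH3): ester, 1 C=O (running total 5).
CH(COBr): acyl halide, 1 C=O (running total 6).
CH(COOCH3): ester, 1 C=O (running total 7).
CH(OCOCH3): ester, 1 C=O (running total 8).
CH(COOH): carboxylic acid, 1 C=O (running total 9).
CH2CONHCH2: amide, 1 C=O (running total 10).

10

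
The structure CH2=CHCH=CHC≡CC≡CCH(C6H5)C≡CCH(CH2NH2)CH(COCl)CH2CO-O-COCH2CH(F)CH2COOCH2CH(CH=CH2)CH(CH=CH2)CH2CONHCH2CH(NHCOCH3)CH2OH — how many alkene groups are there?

4

C=C double bond → alkene.
C=C double bond → alkene.
C≡C triple bond → alkyne.
C≡C triple bond → alkyne.
pendant –C6H5: benzene ring → arene.
C≡C triple bond → alkyne.
pendant –CH2NH2: N on sp³ C, no adjacent C=O → amine.
pendant –C(=O)X: carbonyl C bonded to C and halogen → acyl halide.
two acyl groups sharing one oxygen, –C(=O)–O–C(=O)– → anhydride.
halogen on an sp³ carbon → alkyl halide.
–C(=O)–O–C with C on the carbonyl side → ester.
pendant –CH=CH2: C=C double bond → alkene.
pendant –CH=CH2: C=C double bond → alkene.
–C(=O)–N– linkage → amide (the N is not an amine).
pendant –NHC(=O)CH3: N bonded to a carbonyl → amide (not amine).
–OH on an sp³ carbon → alcohol.
Alkene appears at: CH2=CH, CH=CH, CH(CH=CH2), CH(CH=CH2) → 4.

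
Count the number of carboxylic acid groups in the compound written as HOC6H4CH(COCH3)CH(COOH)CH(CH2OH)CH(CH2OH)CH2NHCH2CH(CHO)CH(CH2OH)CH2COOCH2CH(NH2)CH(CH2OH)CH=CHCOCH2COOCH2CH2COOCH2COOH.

2

Taking each segment in turn:
  HOC6H4: –OH attached directly to an aromatic ring → phenol (not alcohol); the ring itself is an arene.
  CH(COCH3): pendant –COCH3: carbonyl C bonded to two carbons → ketone.
  CH(COOH): pendant –COOH: carbonyl C bonded to C and –OH → carboxylic acid.
  CH(CH2OH): pendant –CH2OH on an sp³ backbone C → alcohol.
  CH(CH2OH): pendant –CH2OH on an sp³ backbone C → alcohol.
  CH2NHCH2: C–N–C with sp³ carbons and no adjacent C=O → amine (secondary).
  CH(CHO): pendant –CHO: carbonyl C bonded to C and H → aldehyde.
  CH(CH2OH): pendant –CH2OH on an sp³ backbone C → alcohol.
  CH2COOCH2: –C(=O)–O–C with C on the carbonyl side → ester.
  CH(NH2): –NH2 on an sp³ carbon with no adjacent C=O → amine.
  CH(CH2OH): pendant –CH2OH on an sp³ backbone C → alcohol.
  CH=CH: C=C double bond → alkene.
  CO: –C(=O)– with carbon on both sides → ketone.
  CH2COOCH2: –C(=O)–O–C with C on the carbonyl side → ester.
  CH2COOCH2: –C(=O)–O–C with C on the carbonyl side → ester.
  COOH: –COOH: carbonyl C bonded to –OH and C → carboxylic acid (the –OH is not a separate alcohol).
Carboxylic acid appears at: CH(COOH), COOH → 2.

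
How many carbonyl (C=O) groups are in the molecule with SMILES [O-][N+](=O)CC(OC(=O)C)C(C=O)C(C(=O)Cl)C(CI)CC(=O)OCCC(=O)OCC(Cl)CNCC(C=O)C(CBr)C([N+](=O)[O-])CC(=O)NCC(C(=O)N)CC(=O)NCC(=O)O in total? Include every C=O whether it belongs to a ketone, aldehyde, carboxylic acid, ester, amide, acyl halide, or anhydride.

10

CH(OCOCH3): ester, 1 C=O (running total 1).
CH(CHO): aldehyde, 1 C=O (running total 2).
CH(COCl): acyl halide, 1 C=O (running total 3).
CH2COOCH2: ester, 1 C=O (running total 4).
CH2COOCH2: ester, 1 C=O (running total 5).
CH(CHO): aldehyde, 1 C=O (running total 6).
CH2CONHCH2: amide, 1 C=O (running total 7).
CH(CONH2): amide, 1 C=O (running total 8).
CH2CONHCH2: amide, 1 C=O (running total 9).
COOH: carboxylic acid, 1 C=O (running total 10).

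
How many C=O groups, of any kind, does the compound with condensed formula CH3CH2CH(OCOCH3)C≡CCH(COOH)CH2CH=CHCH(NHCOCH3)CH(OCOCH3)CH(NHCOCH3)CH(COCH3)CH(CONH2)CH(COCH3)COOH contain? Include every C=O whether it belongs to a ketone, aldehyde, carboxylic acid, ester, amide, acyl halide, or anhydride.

CH(OCOCH3): ester, 1 C=O (running total 1).
CH(COOH): carboxylic acid, 1 C=O (running total 2).
CH(NHCOCH3): amide, 1 C=O (running total 3).
CH(OCOCH3): ester, 1 C=O (running total 4).
CH(NHCOCH3): amide, 1 C=O (running total 5).
CH(COCH3): ketone, 1 C=O (running total 6).
CH(CONH2): amide, 1 C=O (running total 7).
CH(COCH3): ketone, 1 C=O (running total 8).
COOH: carboxylic acid, 1 C=O (running total 9).

9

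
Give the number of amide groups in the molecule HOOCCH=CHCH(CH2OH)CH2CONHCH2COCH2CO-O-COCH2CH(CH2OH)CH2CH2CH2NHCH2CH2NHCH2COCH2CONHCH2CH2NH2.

Taking each segment in turn:
  HOOC: –COOH: carbonyl C bonded to –OH and C → carboxylic acid (the –OH is not a separate alcohol).
  CH=CH: C=C double bond → alkene.
  CH(CH2OH): pendant –CH2OH on an sp³ backbone C → alcohol.
  CH2CONHCH2: –C(=O)–N– linkage → amide (the N is not an amine).
  CO: –C(=O)– with carbon on both sides → ketone.
  CH2CO-O-COCH2: two acyl groups sharing one oxygen, –C(=O)–O–C(=O)– → anhydride.
  CH(CH2OH): pendant –CH2OH on an sp³ backbone C → alcohol.
  CH2NHCH2: C–N–C with sp³ carbons and no adjacent C=O → amine (secondary).
  CH2NHCH2: C–N–C with sp³ carbons and no adjacent C=O → amine (secondary).
  CO: –C(=O)– with carbon on both sides → ketone.
  CH2CONHCH2: –C(=O)–N– linkage → amide (the N is not an amine).
  CH2NH2: –NH2 on an sp³ carbon with no adjacent C=O → amine.
Amide appears at: CH2CONHCH2, CH2CONHCH2 → 2.

2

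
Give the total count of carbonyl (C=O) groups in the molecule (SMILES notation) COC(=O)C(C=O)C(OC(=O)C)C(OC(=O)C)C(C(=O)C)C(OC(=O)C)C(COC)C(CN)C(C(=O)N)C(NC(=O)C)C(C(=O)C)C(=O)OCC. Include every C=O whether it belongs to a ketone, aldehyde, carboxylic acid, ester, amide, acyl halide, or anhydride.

10

CH3OOC: ester, 1 C=O (running total 1).
CH(CHO): aldehyde, 1 C=O (running total 2).
CH(OCOCH3): ester, 1 C=O (running total 3).
CH(OCOCH3): ester, 1 C=O (running total 4).
CH(COCH3): ketone, 1 C=O (running total 5).
CH(OCOCH3): ester, 1 C=O (running total 6).
CH(CONH2): amide, 1 C=O (running total 7).
CH(NHCOCH3): amide, 1 C=O (running total 8).
CH(COCH3): ketone, 1 C=O (running total 9).
COOCH2CH3: ester, 1 C=O (running total 10).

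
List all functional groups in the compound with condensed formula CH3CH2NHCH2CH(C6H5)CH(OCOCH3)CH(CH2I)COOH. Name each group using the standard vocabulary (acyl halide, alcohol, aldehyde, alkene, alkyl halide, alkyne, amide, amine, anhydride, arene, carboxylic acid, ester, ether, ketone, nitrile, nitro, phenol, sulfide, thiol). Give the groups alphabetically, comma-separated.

C–N–C with sp³ carbons and no adjacent C=O → amine (secondary).
pendant –C6H5: benzene ring → arene.
pendant –OC(=O)CH3: an acyloxy group → ester.
pendant –CH2X: halogen on sp³ carbon → alkyl halide.
–COOH: carbonyl C bonded to –OH and C → carboxylic acid (the –OH is not a separate alcohol).

alkyl halide, amine, arene, carboxylic acid, ester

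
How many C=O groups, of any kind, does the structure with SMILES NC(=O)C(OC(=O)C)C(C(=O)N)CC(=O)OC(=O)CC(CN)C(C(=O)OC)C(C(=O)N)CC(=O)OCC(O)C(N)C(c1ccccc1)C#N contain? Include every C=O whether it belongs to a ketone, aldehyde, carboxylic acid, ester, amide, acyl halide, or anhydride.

8

H2NCO: amide, 1 C=O (running total 1).
CH(OCOCH3): ester, 1 C=O (running total 2).
CH(CONH2): amide, 1 C=O (running total 3).
CH2CO-O-COCH2: anhydride, 2 C=O (running total 5).
CH(COOCH3): ester, 1 C=O (running total 6).
CH(CONH2): amide, 1 C=O (running total 7).
CH2COOCH2: ester, 1 C=O (running total 8).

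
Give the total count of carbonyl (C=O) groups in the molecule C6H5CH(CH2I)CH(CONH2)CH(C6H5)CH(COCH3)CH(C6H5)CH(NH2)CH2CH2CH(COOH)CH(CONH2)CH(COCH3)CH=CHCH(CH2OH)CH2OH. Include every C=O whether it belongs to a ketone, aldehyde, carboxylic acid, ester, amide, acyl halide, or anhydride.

5

CH(CONH2): amide, 1 C=O (running total 1).
CH(COCH3): ketone, 1 C=O (running total 2).
CH(COOH): carboxylic acid, 1 C=O (running total 3).
CH(CONH2): amide, 1 C=O (running total 4).
CH(COCH3): ketone, 1 C=O (running total 5).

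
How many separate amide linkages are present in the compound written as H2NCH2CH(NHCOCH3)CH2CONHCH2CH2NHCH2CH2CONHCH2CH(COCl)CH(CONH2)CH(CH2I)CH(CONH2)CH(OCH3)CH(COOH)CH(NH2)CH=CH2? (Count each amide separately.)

5

Working along the chain:
  H2NCH2: –NH2 on an sp³ carbon with no adjacent C=O → amine.
  CH(NHCOCH3): pendant –NHC(=O)CH3: N bonded to a carbonyl → amide (not amine).
  CH2CONHCH2: –C(=O)–N– linkage → amide (the N is not an amine).
  CH2NHCH2: C–N–C with sp³ carbons and no adjacent C=O → amine (secondary).
  CH2CONHCH2: –C(=O)–N– linkage → amide (the N is not an amine).
  CH(COCl): pendant –C(=O)X: carbonyl C bonded to C and halogen → acyl halide.
  CH(CONH2): pendant –CONH2: carbonyl C bonded to C and N → amide.
  CH(CH2I): pendant –CH2X: halogen on sp³ carbon → alkyl halide.
  CH(CONH2): pendant –CONH2: carbonyl C bonded to C and N → amide.
  CH(OCH3): pendant –OCH3: C–O–C with sp³ C, no adjacent C=O → ether.
  CH(COOH): pendant –COOH: carbonyl C bonded to C and –OH → carboxylic acid.
  CH(NH2): –NH2 on an sp³ carbon with no adjacent C=O → amine.
  CH=CH2: C=C double bond → alkene.
Amide appears at: CH(NHCOCH3), CH2CONHCH2, CH2CONHCH2, CH(CONH2), CH(CONH2) → 5.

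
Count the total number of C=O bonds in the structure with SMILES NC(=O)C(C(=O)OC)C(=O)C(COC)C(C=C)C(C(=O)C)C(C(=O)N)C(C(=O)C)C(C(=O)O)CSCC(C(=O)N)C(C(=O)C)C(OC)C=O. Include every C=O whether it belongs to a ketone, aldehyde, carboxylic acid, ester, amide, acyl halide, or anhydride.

H2NCO: amide, 1 C=O (running total 1).
CH(COOCH3): ester, 1 C=O (running total 2).
CO: ketone, 1 C=O (running total 3).
CH(COCH3): ketone, 1 C=O (running total 4).
CH(CONH2): amide, 1 C=O (running total 5).
CH(COCH3): ketone, 1 C=O (running total 6).
CH(COOH): carboxylic acid, 1 C=O (running total 7).
CH(CONH2): amide, 1 C=O (running total 8).
CH(COCH3): ketone, 1 C=O (running total 9).
CHO: aldehyde, 1 C=O (running total 10).

10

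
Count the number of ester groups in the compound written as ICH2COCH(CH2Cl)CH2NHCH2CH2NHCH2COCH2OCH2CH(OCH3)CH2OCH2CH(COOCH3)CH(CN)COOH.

1

Taking each segment in turn:
  ICH2: halogen on an sp³ carbon → alkyl halide.
  CO: –C(=O)– with carbon on both sides → ketone.
  CH(CH2Cl): pendant –CH2X: halogen on sp³ carbon → alkyl halide.
  CH2NHCH2: C–N–C with sp³ carbons and no adjacent C=O → amine (secondary).
  CH2NHCH2: C–N–C with sp³ carbons and no adjacent C=O → amine (secondary).
  CO: –C(=O)– with carbon on both sides → ketone.
  CH2OCH2: C–O–C with sp³ carbons on both sides and no adjacent C=O → ether.
  CH(OCH3): pendant –OCH3: C–O–C with sp³ C, no adjacent C=O → ether.
  CH2OCH2: C–O–C with sp³ carbons on both sides and no adjacent C=O → ether.
  CH(COOCH3): pendant –COOCH3: carbonyl C bonded to C and –OCH3 → ester.
  CH(CN): pendant –C≡N: nitrile.
  COOH: –COOH: carbonyl C bonded to –OH and C → carboxylic acid (the –OH is not a separate alcohol).
Ester appears at: CH(COOCH3) → 1.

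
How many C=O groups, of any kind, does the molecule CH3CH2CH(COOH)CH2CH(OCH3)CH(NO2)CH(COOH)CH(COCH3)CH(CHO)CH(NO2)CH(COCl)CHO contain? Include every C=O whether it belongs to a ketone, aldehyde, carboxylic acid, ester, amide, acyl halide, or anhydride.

CH(COOH): carboxylic acid, 1 C=O (running total 1).
CH(COOH): carboxylic acid, 1 C=O (running total 2).
CH(COCH3): ketone, 1 C=O (running total 3).
CH(CHO): aldehyde, 1 C=O (running total 4).
CH(COCl): acyl halide, 1 C=O (running total 5).
CHO: aldehyde, 1 C=O (running total 6).

6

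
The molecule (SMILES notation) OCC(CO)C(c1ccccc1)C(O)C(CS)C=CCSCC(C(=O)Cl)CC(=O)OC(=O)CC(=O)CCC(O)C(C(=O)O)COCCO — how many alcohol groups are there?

5

Reading the structure from left to right:
  HOCH2: HO– on an sp³ carbon → alcohol.
  CH(CH2OH): pendant –CH2OH on an sp³ backbone C → alcohol.
  CH(C6H5): pendant –C6H5: benzene ring → arene.
  CH(OH): –OH on an sp³ carbon → alcohol (secondary).
  CH(CH2SH): pendant –CH2SH → thiol.
  CH=CH: C=C double bond → alkene.
  CH2SCH2: C–S–C linkage → sulfide (thioether).
  CH(COCl): pendant –C(=O)X: carbonyl C bonded to C and halogen → acyl halide.
  CH2CO-O-COCH2: two acyl groups sharing one oxygen, –C(=O)–O–C(=O)– → anhydride.
  CO: –C(=O)– with carbon on both sides → ketone.
  CH(OH): –OH on an sp³ carbon → alcohol (secondary).
  CH(COOH): pendant –COOH: carbonyl C bonded to C and –OH → carboxylic acid.
  CH2OCH2: C–O–C with sp³ carbons on both sides and no adjacent C=O → ether.
  CH2OH: –OH on an sp³ carbon → alcohol.
Alcohol appears at: HOCH2, CH(CH2OH), CH(OH), CH(OH), CH2OH → 5.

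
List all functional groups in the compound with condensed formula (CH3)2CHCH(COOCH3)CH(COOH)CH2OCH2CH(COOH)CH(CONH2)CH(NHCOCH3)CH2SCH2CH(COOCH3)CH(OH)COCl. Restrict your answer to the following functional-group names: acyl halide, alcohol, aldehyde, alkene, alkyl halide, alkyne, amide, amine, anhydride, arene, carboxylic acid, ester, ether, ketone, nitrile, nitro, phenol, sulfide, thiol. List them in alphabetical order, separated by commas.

acyl halide, alcohol, amide, carboxylic acid, ester, ether, sulfide

Taking each segment in turn:
  CH(COOCH3): pendant –COOCH3: carbonyl C bonded to C and –OCH3 → ester.
  CH(COOH): pendant –COOH: carbonyl C bonded to C and –OH → carboxylic acid.
  CH2OCH2: C–O–C with sp³ carbons on both sides and no adjacent C=O → ether.
  CH(COOH): pendant –COOH: carbonyl C bonded to C and –OH → carboxylic acid.
  CH(CONH2): pendant –CONH2: carbonyl C bonded to C and N → amide.
  CH(NHCOCH3): pendant –NHC(=O)CH3: N bonded to a carbonyl → amide (not amine).
  CH2SCH2: C–S–C linkage → sulfide (thioether).
  CH(COOCH3): pendant –COOCH3: carbonyl C bonded to C and –OCH3 → ester.
  CH(OH): –OH on an sp³ carbon → alcohol (secondary).
  COCl: –C(=O)Cl: carbonyl C bonded to C and to a halogen → acyl halide (not alkyl halide).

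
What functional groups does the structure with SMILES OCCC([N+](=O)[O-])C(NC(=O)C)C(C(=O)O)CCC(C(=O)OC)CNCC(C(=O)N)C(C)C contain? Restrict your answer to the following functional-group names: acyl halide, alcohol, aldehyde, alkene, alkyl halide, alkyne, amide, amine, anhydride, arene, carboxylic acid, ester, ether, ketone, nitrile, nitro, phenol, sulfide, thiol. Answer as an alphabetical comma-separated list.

alcohol, amide, amine, carboxylic acid, ester, nitro

Reading the structure from left to right:
  HOCH2: HO– on an sp³ carbon → alcohol.
  CH(NO2): –NO2 on an sp³ carbon → nitro (the N=O is not a carbonyl).
  CH(NHCOCH3): pendant –NHC(=O)CH3: N bonded to a carbonyl → amide (not amine).
  CH(COOH): pendant –COOH: carbonyl C bonded to C and –OH → carboxylic acid.
  CH(COOCH3): pendant –COOCH3: carbonyl C bonded to C and –OCH3 → ester.
  CH2NHCH2: C–N–C with sp³ carbons and no adjacent C=O → amine (secondary).
  CH(CONH2): pendant –CONH2: carbonyl C bonded to C and N → amide.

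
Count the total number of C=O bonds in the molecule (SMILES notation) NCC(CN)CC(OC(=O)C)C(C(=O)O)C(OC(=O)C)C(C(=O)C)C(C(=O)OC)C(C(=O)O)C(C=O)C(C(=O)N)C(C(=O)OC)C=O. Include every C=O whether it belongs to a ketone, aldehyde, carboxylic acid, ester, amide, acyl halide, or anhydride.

10

CH(OCOCH3): ester, 1 C=O (running total 1).
CH(COOH): carboxylic acid, 1 C=O (running total 2).
CH(OCOCH3): ester, 1 C=O (running total 3).
CH(COCH3): ketone, 1 C=O (running total 4).
CH(COOCH3): ester, 1 C=O (running total 5).
CH(COOH): carboxylic acid, 1 C=O (running total 6).
CH(CHO): aldehyde, 1 C=O (running total 7).
CH(CONH2): amide, 1 C=O (running total 8).
CH(COOCH3): ester, 1 C=O (running total 9).
CHO: aldehyde, 1 C=O (running total 10).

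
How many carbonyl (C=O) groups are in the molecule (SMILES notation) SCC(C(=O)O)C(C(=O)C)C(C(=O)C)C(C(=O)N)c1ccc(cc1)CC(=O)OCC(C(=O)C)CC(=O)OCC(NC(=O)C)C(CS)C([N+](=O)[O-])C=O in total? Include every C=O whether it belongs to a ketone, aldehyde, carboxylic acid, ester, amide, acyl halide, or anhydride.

9

CH(COOH): carboxylic acid, 1 C=O (running total 1).
CH(COCH3): ketone, 1 C=O (running total 2).
CH(COCH3): ketone, 1 C=O (running total 3).
CH(CONH2): amide, 1 C=O (running total 4).
CH2COOCH2: ester, 1 C=O (running total 5).
CH(COCH3): ketone, 1 C=O (running total 6).
CH2COOCH2: ester, 1 C=O (running total 7).
CH(NHCOCH3): amide, 1 C=O (running total 8).
CHO: aldehyde, 1 C=O (running total 9).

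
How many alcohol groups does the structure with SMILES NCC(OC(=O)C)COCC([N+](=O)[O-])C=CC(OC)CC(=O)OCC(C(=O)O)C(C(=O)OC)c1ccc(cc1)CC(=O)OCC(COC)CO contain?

–NH2 on an sp³ carbon with no adjacent C=O → amine.
pendant –OC(=O)CH3: an acyloxy group → ester.
C–O–C with sp³ carbons on both sides and no adjacent C=O → ether.
–NO2 on an sp³ carbon → nitro (the N=O is not a carbonyl).
C=C double bond → alkene.
pendant –OCH3: C–O–C with sp³ C, no adjacent C=O → ether.
–C(=O)–O–C with C on the carbonyl side → ester.
pendant –COOH: carbonyl C bonded to C and –OH → carboxylic acid.
pendant –COOCH3: carbonyl C bonded to C and –OCH3 → ester.
para-disubstituted benzene ring → arene.
–C(=O)–O–C with C on the carbonyl side → ester.
pendant –CH2OCH3: C–O–C linkage → ether.
–OH on an sp³ carbon → alcohol.
Alcohol appears at: CH2OH → 1.

1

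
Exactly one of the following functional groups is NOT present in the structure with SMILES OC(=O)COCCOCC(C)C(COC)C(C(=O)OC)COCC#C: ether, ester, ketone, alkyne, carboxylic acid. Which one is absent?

carboxylic acid: present (HOOC — –COOH: carbonyl C bonded to –OH and C → carboxylic acid (the –OH is not a separate alcohol)).
alkyne: present (C≡CH — C≡C triple bond → alkyne).
ether: present (CH2OCH2 — C–O–C with sp³ carbons on both sides and no adjacent C=O → ether).
ester: present (CH(COOCH3) — pendant –COOCH3: carbonyl C bonded to C and –OCH3 → ester).
ketone: absent. In CH(COOCH3), the C=O is bonded to an –O–C group, which defines an ester, not a ketone. In HOOC, the C=O bears an –OH, making it a carboxylic acid rather than a ketone.

ketone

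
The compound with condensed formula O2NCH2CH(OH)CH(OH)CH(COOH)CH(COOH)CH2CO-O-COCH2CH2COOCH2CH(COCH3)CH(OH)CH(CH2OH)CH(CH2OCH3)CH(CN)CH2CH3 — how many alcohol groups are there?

–NO2 on carbon → nitro group.
–OH on an sp³ carbon → alcohol (secondary).
–OH on an sp³ carbon → alcohol (secondary).
pendant –COOH: carbonyl C bonded to C and –OH → carboxylic acid.
pendant –COOH: carbonyl C bonded to C and –OH → carboxylic acid.
two acyl groups sharing one oxygen, –C(=O)–O–C(=O)– → anhydride.
–C(=O)–O–C with C on the carbonyl side → ester.
pendant –COCH3: carbonyl C bonded to two carbons → ketone.
–OH on an sp³ carbon → alcohol (secondary).
pendant –CH2OH on an sp³ backbone C → alcohol.
pendant –CH2OCH3: C–O–C linkage → ether.
pendant –C≡N: nitrile.
Alcohol appears at: CH(OH), CH(OH), CH(OH), CH(CH2OH) → 4.

4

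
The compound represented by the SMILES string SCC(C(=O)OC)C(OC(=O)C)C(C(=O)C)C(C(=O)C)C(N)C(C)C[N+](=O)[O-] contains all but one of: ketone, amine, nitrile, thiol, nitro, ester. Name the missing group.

nitrile

nitro: present (CH2NO2 — –NO2 on carbon → nitro group).
thiol: present (HSCH2 — –SH on an sp³ carbon → thiol).
amine: present (CH(NH2) — –NH2 on an sp³ carbon with no adjacent C=O → amine).
ketone: present (CH(COCH3) — pendant –COCH3: carbonyl C bonded to two carbons → ketone).
ester: present (CH(COOCH3) — pendant –COOCH3: carbonyl C bonded to C and –OCH3 → ester).
nitrile: no segment matches this pattern.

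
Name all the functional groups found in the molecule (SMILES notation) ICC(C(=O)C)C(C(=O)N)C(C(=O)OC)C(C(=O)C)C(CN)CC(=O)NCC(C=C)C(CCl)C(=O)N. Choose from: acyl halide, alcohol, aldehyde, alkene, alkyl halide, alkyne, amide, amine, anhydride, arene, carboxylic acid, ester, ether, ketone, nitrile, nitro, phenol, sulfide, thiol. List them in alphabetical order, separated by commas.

alkene, alkyl halide, amide, amine, ester, ketone

Taking each segment in turn:
  ICH2: halogen on an sp³ carbon → alkyl halide.
  CH(COCH3): pendant –COCH3: carbonyl C bonded to two carbons → ketone.
  CH(CONH2): pendant –CONH2: carbonyl C bonded to C and N → amide.
  CH(COOCH3): pendant –COOCH3: carbonyl C bonded to C and –OCH3 → ester.
  CH(COCH3): pendant –COCH3: carbonyl C bonded to two carbons → ketone.
  CH(CH2NH2): pendant –CH2NH2: N on sp³ C, no adjacent C=O → amine.
  CH2CONHCH2: –C(=O)–N– linkage → amide (the N is not an amine).
  CH(CH=CH2): pendant –CH=CH2: C=C double bond → alkene.
  CH(CH2Cl): pendant –CH2X: halogen on sp³ carbon → alkyl halide.
  CONH2: –C(=O)NH2: carbonyl C bonded to C and to N → amide (the N is not a separate amine).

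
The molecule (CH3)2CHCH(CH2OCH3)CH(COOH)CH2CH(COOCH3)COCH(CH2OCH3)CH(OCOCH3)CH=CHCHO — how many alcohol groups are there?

0

pendant –CH2OCH3: C–O–C linkage → ether.
pendant –COOH: carbonyl C bonded to C and –OH → carboxylic acid.
pendant –COOCH3: carbonyl C bonded to C and –OCH3 → ester.
–C(=O)– with carbon on both sides → ketone.
pendant –CH2OCH3: C–O–C linkage → ether.
pendant –OC(=O)CH3: an acyloxy group → ester.
C=C double bond → alkene.
terminal –CHO: carbonyl C bonded to H and C → aldehyde.
No segment is a alcohol: CH(CH2OCH3) is ether, not alcohol; CH(COOH) is carboxylic acid, not alcohol; CO is ketone, not alcohol. → 0.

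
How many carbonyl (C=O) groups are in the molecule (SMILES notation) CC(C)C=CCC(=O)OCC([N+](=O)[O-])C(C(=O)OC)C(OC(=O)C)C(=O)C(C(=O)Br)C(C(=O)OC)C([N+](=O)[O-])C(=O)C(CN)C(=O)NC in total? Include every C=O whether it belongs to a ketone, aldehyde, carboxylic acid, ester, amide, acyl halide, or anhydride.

CH2COOCH2: ester, 1 C=O (running total 1).
CH(COOCH3): ester, 1 C=O (running total 2).
CH(OCOCH3): ester, 1 C=O (running total 3).
CO: ketone, 1 C=O (running total 4).
CH(COBr): acyl halide, 1 C=O (running total 5).
CH(COOCH3): ester, 1 C=O (running total 6).
CO: ketone, 1 C=O (running total 7).
CONHCH3: amide, 1 C=O (running total 8).

8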